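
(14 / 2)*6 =42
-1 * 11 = -11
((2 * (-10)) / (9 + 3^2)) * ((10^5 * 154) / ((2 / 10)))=-85555555.56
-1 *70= -70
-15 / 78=-5 / 26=-0.19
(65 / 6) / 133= 65 / 798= 0.08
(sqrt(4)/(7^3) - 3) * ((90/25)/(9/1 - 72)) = 2054/12005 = 0.17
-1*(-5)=5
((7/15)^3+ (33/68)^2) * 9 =5261407/1734000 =3.03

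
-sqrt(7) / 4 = -0.66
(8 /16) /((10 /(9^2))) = 81 /20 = 4.05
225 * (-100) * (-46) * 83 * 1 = 85905000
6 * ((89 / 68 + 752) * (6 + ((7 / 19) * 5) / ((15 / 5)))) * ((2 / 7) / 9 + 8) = 1628630575 / 6783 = 240104.76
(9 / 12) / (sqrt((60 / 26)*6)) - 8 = -8 +sqrt(65) / 40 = -7.80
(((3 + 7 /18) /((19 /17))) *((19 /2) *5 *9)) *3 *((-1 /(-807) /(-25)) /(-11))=1037 /59180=0.02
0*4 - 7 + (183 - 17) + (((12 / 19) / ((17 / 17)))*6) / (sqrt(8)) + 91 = 18*sqrt(2) / 19 + 250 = 251.34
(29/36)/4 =29/144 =0.20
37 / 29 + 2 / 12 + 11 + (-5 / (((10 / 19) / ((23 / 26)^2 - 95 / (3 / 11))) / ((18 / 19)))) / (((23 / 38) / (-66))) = -230679196547 / 676338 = -341070.88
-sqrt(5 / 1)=-sqrt(5)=-2.24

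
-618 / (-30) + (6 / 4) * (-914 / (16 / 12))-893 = -38013 / 20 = -1900.65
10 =10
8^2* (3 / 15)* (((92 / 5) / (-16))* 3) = -1104 / 25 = -44.16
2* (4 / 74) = 4 / 37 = 0.11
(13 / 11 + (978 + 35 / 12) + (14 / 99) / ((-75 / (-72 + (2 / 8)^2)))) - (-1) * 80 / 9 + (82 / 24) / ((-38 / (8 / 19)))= 21252235427 / 21443400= 991.09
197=197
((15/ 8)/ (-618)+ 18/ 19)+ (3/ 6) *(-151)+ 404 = 10315561/ 31312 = 329.44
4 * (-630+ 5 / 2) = -2510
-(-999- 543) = 1542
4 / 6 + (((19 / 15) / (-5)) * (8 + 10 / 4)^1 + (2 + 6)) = 901 / 150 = 6.01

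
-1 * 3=-3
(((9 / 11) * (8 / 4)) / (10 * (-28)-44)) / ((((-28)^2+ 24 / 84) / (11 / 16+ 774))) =-17353 / 3478464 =-0.00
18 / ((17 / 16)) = 288 / 17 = 16.94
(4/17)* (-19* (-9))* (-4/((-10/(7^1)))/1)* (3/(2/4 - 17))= -19152/935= -20.48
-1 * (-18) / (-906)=-3 / 151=-0.02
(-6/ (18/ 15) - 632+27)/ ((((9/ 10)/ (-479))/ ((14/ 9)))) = 40906600/ 81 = 505019.75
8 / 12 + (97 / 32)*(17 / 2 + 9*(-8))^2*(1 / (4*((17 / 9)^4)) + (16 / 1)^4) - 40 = 102762851609080579 / 128288256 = 801030856.71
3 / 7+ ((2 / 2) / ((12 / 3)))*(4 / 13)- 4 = -318 / 91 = -3.49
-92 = -92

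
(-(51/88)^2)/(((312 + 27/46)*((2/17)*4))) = -338997/148467968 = -0.00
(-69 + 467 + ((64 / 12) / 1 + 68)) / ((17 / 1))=1414 / 51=27.73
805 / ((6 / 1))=805 / 6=134.17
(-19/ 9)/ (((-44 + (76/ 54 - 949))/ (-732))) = -41724/ 26773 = -1.56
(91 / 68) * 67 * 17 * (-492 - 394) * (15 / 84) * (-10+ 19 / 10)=31254093 / 16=1953380.81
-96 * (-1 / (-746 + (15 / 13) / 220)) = -54912 / 426709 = -0.13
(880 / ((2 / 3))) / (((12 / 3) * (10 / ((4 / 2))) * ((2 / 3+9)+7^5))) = 99 / 25225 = 0.00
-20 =-20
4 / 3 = 1.33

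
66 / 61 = 1.08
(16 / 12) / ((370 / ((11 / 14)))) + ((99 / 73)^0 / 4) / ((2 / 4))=3907 / 7770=0.50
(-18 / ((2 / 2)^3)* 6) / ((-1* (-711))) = -0.15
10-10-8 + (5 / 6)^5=-59083 / 7776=-7.60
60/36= 5/3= 1.67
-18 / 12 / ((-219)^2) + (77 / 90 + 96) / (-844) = -46465553 / 404790840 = -0.11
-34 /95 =-0.36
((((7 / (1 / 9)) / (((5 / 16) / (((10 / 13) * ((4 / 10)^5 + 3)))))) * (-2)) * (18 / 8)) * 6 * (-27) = 13825129248 / 40625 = 340310.87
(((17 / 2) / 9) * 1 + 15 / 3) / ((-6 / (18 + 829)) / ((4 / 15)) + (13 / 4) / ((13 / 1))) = 181258 / 6813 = 26.60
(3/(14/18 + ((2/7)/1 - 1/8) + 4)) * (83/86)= 62748/107027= 0.59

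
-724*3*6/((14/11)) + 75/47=-3368247/329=-10237.83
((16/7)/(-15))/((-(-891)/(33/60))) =-4/42525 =-0.00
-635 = -635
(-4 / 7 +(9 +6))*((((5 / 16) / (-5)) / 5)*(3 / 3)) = -101 / 560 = -0.18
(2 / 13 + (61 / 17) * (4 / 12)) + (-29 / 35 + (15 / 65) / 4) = 53747 / 92820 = 0.58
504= 504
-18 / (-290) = 9 / 145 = 0.06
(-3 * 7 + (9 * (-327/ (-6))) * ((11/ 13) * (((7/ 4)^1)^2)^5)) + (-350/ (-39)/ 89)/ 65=10578281841126713/ 94629789696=111785.96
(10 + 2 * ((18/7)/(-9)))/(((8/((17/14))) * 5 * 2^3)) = 561/15680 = 0.04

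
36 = 36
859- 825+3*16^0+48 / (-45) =539 / 15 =35.93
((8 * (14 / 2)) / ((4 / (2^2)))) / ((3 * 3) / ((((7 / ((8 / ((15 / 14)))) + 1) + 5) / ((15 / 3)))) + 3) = 2072 / 351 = 5.90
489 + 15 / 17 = 8328 / 17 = 489.88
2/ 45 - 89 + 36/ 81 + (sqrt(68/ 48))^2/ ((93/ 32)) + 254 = 77179/ 465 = 165.98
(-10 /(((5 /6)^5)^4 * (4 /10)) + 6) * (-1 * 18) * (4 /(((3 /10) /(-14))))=-3200198.39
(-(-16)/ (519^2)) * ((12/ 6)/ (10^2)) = 8/ 6734025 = 0.00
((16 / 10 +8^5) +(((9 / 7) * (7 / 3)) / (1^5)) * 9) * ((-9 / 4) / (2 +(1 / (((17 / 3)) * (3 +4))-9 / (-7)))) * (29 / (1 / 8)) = -5170708.63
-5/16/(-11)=0.03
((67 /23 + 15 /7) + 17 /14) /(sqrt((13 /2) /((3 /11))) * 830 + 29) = -175653 /15859732294 + 837885 * sqrt(858) /15859732294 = 0.00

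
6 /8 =3 /4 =0.75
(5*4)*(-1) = -20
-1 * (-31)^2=-961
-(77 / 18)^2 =-18.30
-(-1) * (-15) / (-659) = 15 / 659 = 0.02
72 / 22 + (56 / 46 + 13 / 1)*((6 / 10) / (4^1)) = 5.41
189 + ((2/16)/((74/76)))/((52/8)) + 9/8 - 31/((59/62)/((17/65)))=206173211/1135160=181.62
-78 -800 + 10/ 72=-31603/ 36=-877.86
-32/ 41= -0.78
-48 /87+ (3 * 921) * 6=480746 /29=16577.45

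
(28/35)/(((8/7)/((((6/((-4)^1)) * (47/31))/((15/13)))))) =-4277/3100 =-1.38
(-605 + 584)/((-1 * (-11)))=-1.91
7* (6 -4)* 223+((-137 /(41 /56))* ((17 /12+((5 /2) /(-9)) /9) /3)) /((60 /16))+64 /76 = 8801719798 /2839455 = 3099.79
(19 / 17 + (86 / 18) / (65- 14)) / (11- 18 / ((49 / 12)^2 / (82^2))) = -1334956 / 7987608423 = -0.00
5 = 5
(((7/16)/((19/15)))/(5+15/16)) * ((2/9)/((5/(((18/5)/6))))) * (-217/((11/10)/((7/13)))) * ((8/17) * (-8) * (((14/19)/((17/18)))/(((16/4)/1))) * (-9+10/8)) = -1329039936/1417309465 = -0.94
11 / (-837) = -11 / 837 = -0.01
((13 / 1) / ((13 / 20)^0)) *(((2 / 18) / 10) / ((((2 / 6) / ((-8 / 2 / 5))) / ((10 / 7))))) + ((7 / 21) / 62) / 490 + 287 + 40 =1983843 / 6076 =326.50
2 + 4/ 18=20/ 9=2.22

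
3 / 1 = 3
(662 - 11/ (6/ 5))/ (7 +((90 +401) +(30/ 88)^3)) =1.31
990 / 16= 495 / 8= 61.88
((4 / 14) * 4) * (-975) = -7800 / 7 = -1114.29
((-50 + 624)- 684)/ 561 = -10/ 51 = -0.20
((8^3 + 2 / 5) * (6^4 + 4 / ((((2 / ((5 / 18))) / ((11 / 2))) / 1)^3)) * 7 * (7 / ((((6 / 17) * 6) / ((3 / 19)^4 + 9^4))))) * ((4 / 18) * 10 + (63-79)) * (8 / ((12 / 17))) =-119809853642068617565139 / 7600320720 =-15763789194683.96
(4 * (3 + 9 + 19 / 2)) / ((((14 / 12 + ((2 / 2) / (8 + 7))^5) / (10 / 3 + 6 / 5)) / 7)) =2339.20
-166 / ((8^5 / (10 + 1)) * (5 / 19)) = -17347 / 81920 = -0.21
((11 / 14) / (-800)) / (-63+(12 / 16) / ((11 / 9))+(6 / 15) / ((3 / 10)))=363 / 22565200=0.00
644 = 644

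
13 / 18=0.72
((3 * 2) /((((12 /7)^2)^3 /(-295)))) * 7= -242945185 /497664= -488.17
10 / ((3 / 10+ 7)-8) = -100 / 7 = -14.29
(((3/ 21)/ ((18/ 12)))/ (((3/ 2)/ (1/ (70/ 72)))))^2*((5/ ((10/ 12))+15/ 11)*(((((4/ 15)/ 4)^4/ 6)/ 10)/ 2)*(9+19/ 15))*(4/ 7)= 256/ 8441015625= 0.00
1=1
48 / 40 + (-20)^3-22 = -40104 / 5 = -8020.80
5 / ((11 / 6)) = 30 / 11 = 2.73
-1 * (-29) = 29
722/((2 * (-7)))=-361/7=-51.57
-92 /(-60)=23 /15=1.53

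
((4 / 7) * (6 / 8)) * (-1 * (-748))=2244 / 7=320.57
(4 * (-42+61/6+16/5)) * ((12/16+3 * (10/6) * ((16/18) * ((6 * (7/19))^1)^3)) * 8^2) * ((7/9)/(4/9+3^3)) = -85798101984/8470865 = -10128.61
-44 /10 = -22 /5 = -4.40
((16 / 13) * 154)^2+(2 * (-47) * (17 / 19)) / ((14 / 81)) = 796544857 / 22477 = 35438.22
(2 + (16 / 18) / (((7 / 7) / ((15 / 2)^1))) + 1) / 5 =29 / 15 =1.93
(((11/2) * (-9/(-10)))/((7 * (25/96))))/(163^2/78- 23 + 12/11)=2038608/239278375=0.01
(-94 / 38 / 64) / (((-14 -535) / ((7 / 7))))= 47 / 667584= 0.00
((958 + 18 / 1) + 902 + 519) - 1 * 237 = 2160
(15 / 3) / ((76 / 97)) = 485 / 76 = 6.38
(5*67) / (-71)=-335 / 71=-4.72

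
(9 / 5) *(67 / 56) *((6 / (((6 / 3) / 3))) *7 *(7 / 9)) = 4221 / 40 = 105.52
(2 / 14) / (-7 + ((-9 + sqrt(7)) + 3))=-13 / 1134-sqrt(7) / 1134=-0.01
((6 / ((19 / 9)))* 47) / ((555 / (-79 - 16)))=-846 / 37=-22.86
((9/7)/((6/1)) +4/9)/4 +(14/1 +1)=7643/504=15.16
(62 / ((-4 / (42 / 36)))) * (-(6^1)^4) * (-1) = -23436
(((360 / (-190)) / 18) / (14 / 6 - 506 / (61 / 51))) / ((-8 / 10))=-915 / 2925658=-0.00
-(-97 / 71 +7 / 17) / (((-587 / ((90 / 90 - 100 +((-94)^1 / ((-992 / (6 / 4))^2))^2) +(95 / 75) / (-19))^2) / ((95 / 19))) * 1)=-33132253712051949830833014774721 / 415258724754200875461603491840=-79.79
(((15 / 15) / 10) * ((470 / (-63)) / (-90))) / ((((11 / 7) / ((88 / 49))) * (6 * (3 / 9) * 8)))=47 / 79380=0.00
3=3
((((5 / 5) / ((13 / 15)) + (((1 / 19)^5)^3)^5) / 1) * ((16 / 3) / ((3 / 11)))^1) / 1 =2128746751994285171453661053557729789240948236362025680337085394362455912172666270115040495841559648 / 94342185599746729189423614873581206568632933202407956287666284522881568834924982425552931065705383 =22.56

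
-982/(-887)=1.11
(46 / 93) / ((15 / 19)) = 874 / 1395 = 0.63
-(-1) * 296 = 296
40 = 40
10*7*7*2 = 980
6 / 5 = 1.20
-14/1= -14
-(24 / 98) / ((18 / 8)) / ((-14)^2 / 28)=-16 / 1029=-0.02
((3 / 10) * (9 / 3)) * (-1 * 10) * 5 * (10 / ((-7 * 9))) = 50 / 7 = 7.14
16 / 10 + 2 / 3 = 34 / 15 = 2.27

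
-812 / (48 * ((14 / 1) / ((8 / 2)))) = -29 / 6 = -4.83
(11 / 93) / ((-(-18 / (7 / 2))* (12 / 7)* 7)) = 77 / 40176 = 0.00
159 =159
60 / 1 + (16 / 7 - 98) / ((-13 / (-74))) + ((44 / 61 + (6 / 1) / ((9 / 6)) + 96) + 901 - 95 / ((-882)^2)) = 318863748685 / 616893732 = 516.89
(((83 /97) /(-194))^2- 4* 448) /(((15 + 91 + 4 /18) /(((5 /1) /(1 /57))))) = -1627692260453235 /338535970544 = -4808.03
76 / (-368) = -19 / 92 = -0.21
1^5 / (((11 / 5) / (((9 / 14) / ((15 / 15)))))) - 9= -1341 / 154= -8.71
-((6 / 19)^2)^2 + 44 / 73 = 5639516 / 9513433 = 0.59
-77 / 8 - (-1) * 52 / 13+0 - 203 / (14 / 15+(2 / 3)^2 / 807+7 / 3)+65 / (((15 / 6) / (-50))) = -1298264365 / 949192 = -1367.76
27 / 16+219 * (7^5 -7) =58867227 / 16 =3679201.69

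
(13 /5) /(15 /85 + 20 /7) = 1547 /1805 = 0.86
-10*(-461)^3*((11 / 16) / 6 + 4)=193495057475 / 48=4031147030.73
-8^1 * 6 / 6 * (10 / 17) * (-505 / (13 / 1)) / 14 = 20200 / 1547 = 13.06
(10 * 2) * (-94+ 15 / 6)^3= -30642435 / 2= -15321217.50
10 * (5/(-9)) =-50/9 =-5.56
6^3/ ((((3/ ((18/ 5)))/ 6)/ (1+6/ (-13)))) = 54432/ 65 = 837.42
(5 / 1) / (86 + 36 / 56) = 70 / 1213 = 0.06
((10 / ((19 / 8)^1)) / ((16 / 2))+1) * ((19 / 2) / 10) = 29 / 20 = 1.45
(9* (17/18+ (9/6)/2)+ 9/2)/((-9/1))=-79/36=-2.19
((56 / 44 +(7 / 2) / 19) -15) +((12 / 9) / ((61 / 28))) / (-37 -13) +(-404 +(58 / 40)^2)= -6355929337 / 15298800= -415.45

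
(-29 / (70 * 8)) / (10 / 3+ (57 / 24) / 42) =-87 / 5695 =-0.02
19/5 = 3.80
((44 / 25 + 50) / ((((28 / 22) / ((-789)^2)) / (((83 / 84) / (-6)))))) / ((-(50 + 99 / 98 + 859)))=40858889159 / 8918100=4581.57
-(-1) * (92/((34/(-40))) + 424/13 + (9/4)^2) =-249491/3536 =-70.56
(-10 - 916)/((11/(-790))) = 731540/11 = 66503.64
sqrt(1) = 1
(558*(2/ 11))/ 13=1116/ 143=7.80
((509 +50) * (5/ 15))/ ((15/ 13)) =7267/ 45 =161.49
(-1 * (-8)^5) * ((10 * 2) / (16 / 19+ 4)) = 3112960 / 23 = 135346.09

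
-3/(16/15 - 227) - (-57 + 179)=-413413/3389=-121.99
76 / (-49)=-76 / 49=-1.55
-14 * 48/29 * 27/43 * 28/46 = -254016/28681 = -8.86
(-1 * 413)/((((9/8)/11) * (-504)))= 8.01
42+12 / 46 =972 / 23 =42.26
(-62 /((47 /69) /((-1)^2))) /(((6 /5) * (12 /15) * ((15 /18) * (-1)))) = 10695 /94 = 113.78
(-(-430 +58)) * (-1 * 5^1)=-1860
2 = 2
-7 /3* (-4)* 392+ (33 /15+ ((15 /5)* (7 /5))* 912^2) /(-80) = -9601901 /240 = -40007.92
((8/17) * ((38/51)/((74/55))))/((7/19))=158840/224553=0.71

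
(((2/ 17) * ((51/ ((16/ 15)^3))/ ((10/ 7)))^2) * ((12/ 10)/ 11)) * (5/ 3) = 18.51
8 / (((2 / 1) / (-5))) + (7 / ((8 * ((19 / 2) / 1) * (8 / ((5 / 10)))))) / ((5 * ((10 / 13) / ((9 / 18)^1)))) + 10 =-1215909 / 121600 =-10.00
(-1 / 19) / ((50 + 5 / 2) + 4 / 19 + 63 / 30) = -5 / 5207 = -0.00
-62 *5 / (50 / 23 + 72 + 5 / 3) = -21390 / 5233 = -4.09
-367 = -367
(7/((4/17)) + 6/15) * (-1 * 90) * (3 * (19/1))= -309339/2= -154669.50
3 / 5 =0.60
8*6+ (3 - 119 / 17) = 44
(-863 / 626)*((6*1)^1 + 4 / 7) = -19849 / 2191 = -9.06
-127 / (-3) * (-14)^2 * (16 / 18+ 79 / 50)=13827506 / 675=20485.19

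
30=30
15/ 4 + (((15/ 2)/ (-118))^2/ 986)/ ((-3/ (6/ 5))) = 102967935/ 27458128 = 3.75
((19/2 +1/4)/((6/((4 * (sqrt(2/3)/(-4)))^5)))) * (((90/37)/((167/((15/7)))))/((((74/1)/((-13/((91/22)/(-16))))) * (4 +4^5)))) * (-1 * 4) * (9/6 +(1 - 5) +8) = 314600 * sqrt(6)/2879049439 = 0.00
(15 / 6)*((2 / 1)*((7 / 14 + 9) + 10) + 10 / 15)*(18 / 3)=595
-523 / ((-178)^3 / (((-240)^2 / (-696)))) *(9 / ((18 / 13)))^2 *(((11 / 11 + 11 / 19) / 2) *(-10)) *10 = 9943537500 / 388437919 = 25.60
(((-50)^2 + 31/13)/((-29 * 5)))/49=-32531/92365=-0.35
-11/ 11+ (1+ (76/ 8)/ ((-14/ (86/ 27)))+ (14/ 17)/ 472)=-1637579/ 758268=-2.16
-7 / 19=-0.37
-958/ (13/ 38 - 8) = 36404/ 291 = 125.10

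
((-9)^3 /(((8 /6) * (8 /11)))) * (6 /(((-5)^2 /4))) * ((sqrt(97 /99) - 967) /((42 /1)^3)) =2584791 /274400 - 81 * sqrt(1067) /274400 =9.41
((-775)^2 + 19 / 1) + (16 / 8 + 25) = 600671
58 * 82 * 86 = 409016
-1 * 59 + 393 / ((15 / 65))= 1644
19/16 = 1.19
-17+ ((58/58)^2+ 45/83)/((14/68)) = -5525/581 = -9.51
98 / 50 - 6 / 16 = 1.58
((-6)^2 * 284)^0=1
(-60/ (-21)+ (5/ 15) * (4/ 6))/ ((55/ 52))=2.91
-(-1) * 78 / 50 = 39 / 25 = 1.56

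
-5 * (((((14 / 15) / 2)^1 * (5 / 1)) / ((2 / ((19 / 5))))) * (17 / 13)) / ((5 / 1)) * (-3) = 2261 / 130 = 17.39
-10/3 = -3.33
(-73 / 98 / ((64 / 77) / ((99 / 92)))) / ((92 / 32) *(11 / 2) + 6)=-79497 / 1798048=-0.04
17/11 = 1.55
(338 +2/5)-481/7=9439/35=269.69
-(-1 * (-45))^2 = -2025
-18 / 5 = -3.60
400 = 400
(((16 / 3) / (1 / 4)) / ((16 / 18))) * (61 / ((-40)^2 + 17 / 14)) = 20496 / 22417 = 0.91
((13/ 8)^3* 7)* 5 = 76895/ 512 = 150.19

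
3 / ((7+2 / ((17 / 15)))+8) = 17 / 95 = 0.18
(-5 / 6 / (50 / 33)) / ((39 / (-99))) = 1.40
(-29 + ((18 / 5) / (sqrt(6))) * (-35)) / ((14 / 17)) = -51 * sqrt(6) / 2 - 493 / 14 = -97.68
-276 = -276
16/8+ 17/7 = 31/7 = 4.43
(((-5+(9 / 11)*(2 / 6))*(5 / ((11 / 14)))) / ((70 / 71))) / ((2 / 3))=-5538 / 121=-45.77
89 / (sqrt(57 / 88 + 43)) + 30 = 43.47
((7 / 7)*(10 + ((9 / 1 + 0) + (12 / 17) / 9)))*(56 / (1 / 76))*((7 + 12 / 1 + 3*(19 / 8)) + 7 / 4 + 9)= 152702620 / 51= 2994169.02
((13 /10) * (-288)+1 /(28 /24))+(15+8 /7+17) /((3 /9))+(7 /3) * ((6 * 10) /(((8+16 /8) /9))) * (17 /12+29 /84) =-52.11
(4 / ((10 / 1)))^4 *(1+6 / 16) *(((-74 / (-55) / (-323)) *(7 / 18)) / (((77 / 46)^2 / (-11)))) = 0.00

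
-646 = -646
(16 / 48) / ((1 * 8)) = 0.04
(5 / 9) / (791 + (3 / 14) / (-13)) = 910 / 1295631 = 0.00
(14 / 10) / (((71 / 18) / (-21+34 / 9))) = -434 / 71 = -6.11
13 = 13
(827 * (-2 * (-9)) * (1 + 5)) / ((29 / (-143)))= -12772188 / 29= -440420.28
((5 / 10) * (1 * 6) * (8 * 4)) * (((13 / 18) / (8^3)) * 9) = 39 / 32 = 1.22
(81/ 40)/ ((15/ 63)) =1701/ 200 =8.50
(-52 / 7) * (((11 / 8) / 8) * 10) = -715 / 56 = -12.77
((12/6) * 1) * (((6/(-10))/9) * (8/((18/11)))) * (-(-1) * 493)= -43384/135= -321.36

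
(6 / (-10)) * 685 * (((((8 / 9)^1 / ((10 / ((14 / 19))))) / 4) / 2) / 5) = -959 / 1425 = -0.67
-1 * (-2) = 2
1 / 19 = 0.05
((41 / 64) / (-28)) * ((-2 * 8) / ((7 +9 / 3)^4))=41 / 1120000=0.00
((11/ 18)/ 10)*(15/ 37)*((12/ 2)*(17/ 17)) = 11/ 74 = 0.15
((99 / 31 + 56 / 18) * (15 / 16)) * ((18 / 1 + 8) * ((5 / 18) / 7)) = 571675 / 93744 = 6.10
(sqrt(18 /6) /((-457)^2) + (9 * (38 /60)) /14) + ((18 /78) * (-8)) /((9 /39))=-1063 /140 + sqrt(3) /208849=-7.59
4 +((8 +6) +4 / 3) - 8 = 34 / 3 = 11.33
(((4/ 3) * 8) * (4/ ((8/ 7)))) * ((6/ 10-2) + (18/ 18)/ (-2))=-1064/ 15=-70.93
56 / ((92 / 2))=28 / 23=1.22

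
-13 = -13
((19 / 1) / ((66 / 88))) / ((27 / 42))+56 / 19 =21728 / 513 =42.35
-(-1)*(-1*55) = -55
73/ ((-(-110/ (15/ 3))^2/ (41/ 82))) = -73/ 968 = -0.08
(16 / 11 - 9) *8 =-664 / 11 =-60.36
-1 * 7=-7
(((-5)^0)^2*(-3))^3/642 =-9/214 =-0.04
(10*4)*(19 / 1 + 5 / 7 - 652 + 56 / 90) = -1591792 / 63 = -25266.54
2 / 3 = 0.67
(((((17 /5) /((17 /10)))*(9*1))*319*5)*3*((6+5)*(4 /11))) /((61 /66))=372759.34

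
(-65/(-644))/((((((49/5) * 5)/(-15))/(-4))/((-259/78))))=-925/2254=-0.41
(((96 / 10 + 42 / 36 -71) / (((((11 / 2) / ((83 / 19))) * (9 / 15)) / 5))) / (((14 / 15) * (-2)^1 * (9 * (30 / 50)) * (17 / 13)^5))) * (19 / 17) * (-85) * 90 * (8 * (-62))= 43157343960575000 / 983960901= 43860832.19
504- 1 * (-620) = 1124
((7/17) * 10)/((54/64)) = 2240/459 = 4.88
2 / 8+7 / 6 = 17 / 12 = 1.42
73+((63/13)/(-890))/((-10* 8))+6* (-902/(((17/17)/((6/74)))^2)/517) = 4343484795209/59555880800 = 72.93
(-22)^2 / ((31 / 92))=44528 / 31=1436.39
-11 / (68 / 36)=-99 / 17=-5.82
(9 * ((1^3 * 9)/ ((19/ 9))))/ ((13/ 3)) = 2187/ 247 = 8.85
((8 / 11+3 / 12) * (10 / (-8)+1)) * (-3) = 129 / 176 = 0.73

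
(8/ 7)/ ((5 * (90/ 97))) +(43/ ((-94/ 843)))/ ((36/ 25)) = -267.55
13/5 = 2.60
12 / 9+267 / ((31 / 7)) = 5731 / 93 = 61.62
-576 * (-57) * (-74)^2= 179788032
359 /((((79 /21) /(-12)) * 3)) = -381.72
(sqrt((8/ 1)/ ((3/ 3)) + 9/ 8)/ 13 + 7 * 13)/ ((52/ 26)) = sqrt(146)/ 104 + 91/ 2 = 45.62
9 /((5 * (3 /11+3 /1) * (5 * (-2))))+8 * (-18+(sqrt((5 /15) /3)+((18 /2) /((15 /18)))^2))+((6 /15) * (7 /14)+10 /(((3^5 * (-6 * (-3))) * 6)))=1039173233 /1312200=791.93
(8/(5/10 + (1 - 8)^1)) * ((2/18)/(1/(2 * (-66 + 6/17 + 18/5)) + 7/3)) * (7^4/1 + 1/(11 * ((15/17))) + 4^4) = -8221289344/52610415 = -156.27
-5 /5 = -1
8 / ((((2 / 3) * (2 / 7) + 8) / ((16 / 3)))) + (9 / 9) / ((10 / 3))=2369 / 430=5.51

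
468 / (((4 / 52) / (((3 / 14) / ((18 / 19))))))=9633 / 7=1376.14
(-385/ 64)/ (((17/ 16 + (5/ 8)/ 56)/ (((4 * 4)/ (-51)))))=1.76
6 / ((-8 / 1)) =-3 / 4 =-0.75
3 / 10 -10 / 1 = -97 / 10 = -9.70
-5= -5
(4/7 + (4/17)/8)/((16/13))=1859/3808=0.49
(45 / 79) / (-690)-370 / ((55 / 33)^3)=-7260807 / 90850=-79.92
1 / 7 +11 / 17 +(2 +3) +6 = 1403 / 119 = 11.79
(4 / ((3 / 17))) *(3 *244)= 16592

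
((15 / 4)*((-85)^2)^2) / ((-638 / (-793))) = 620926434375 / 2552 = 243309731.34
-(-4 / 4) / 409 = 1 / 409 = 0.00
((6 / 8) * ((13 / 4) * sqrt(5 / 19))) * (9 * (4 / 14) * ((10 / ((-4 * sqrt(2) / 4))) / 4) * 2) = -1755 * sqrt(190) / 2128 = -11.37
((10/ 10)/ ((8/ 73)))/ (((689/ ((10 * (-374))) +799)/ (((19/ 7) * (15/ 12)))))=6484225/ 167303976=0.04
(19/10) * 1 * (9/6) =57/20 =2.85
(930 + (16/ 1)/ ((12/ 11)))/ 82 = 1417/ 123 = 11.52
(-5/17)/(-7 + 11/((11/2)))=1/17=0.06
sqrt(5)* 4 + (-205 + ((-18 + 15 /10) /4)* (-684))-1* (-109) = 4* sqrt(5) + 5451 /2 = 2734.44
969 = 969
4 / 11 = 0.36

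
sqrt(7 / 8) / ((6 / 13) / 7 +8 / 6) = 273 * sqrt(14) / 1528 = 0.67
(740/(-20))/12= -37/12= -3.08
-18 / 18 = -1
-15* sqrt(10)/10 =-3* sqrt(10)/2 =-4.74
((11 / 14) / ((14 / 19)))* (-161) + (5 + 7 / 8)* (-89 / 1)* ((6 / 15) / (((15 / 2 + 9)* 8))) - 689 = -15934621 / 18480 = -862.26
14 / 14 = 1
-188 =-188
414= 414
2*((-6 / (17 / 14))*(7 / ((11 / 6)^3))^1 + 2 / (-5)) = -1360588 / 113135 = -12.03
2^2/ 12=1/ 3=0.33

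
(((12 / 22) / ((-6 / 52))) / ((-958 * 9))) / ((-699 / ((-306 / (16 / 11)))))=221 / 1339284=0.00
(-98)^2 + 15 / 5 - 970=8637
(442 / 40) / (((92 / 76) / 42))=88179 / 230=383.39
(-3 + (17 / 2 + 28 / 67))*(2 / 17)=793 / 1139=0.70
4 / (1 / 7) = 28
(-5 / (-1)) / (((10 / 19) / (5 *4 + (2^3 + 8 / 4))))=285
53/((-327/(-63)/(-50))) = -55650/109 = -510.55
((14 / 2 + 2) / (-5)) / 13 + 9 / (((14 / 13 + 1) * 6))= 683 / 1170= 0.58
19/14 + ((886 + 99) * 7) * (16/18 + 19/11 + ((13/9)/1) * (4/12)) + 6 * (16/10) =444265799/20790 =21369.21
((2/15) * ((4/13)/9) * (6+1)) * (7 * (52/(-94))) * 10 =-1568/1269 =-1.24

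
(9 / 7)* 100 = 900 / 7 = 128.57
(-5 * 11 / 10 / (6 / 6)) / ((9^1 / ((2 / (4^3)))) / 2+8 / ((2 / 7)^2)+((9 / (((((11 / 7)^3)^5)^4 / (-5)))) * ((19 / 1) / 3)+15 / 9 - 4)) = -0.02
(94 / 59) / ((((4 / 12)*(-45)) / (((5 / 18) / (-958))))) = 47 / 1526094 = 0.00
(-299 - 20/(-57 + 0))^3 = -4932967991167/185193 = -26636903.07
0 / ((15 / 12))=0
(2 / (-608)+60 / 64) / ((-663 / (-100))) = 1775 / 12597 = 0.14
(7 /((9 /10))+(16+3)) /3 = 241 /27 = 8.93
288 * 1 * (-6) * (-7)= 12096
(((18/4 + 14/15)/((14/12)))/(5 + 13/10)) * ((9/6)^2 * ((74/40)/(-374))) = -6031/733040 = -0.01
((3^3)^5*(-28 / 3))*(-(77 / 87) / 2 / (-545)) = -1718680194 / 15805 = -108742.82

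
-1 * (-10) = 10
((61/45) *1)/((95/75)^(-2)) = 22021/10125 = 2.17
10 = 10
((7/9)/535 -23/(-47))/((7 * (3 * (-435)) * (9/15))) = -111074/1240377705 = -0.00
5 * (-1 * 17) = -85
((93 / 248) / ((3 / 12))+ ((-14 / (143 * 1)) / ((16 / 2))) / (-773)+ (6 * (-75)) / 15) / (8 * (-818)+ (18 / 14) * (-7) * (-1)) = 12601439 / 2889489460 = 0.00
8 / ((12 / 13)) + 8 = 50 / 3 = 16.67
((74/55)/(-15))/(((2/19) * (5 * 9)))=-703/37125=-0.02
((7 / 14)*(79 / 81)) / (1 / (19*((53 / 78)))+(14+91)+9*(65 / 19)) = 79553 / 22164516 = 0.00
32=32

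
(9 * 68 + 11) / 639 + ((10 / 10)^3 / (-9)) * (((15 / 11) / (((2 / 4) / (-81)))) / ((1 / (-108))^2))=2012396773 / 7029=286299.16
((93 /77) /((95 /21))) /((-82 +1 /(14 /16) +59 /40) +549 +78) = 1736 /3560733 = 0.00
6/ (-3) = -2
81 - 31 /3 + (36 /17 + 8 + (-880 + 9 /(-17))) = -40787 /51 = -799.75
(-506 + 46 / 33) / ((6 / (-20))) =166520 / 99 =1682.02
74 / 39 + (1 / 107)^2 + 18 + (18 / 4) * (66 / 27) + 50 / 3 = 21237934 / 446511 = 47.56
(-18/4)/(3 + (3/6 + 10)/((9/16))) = -27/130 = -0.21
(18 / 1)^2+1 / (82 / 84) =13326 / 41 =325.02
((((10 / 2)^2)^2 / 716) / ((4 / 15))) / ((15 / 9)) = 5625 / 2864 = 1.96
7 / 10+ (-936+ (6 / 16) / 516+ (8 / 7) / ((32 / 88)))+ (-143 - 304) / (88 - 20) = -938.73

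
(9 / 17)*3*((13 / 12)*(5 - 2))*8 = 702 / 17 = 41.29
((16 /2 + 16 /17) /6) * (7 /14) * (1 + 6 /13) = 722 /663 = 1.09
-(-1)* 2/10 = 1/5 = 0.20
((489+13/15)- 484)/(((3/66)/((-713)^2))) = 984202384/15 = 65613492.27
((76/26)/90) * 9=19/65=0.29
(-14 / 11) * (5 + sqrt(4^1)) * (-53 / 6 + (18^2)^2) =-30860347 / 33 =-935162.03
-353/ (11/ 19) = -6707/ 11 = -609.73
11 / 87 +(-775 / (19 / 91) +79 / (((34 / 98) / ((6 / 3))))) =-91505396 / 28101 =-3256.30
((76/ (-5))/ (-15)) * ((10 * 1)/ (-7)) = -152/ 105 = -1.45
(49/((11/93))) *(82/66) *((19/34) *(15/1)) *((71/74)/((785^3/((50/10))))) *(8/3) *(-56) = -9409609552/1472668431685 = -0.01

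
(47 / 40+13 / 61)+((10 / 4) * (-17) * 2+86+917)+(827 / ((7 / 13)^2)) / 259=28810830857 / 30966040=930.40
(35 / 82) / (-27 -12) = -35 / 3198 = -0.01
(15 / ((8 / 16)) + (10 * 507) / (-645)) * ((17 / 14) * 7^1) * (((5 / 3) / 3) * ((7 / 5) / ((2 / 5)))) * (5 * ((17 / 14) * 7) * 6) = 12036850 / 129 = 93308.91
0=0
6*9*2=108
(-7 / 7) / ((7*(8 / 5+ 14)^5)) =-3125 / 20210220576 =-0.00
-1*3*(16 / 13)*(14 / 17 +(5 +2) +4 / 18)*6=-39392 / 221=-178.24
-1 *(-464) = 464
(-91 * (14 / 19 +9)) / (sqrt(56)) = -2405 * sqrt(14) / 76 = -118.40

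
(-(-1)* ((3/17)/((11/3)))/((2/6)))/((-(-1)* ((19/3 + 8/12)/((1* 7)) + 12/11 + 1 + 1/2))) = 54/1343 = 0.04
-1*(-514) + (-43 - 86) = 385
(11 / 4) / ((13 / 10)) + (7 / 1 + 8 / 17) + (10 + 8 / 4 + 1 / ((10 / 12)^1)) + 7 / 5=53451 / 2210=24.19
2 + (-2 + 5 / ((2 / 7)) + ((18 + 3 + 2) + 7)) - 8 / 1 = 79 / 2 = 39.50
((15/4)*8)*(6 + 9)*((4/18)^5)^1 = 1600/6561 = 0.24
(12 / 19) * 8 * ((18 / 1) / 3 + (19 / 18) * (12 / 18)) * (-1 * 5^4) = -21169.59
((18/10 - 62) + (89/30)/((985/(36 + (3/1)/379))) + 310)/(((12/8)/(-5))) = -932945731/1119945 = -833.03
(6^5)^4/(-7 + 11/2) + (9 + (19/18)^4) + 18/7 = -1791108145885561771385/734832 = -2437438960041971.19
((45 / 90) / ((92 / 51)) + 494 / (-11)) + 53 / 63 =-5583833 / 127512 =-43.79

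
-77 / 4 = -19.25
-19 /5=-3.80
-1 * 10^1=-10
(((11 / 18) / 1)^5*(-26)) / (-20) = 2093663 / 18895680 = 0.11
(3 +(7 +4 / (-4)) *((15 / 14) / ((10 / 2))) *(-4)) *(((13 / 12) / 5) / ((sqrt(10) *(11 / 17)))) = -221 *sqrt(10) / 3080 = -0.23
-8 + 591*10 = 5902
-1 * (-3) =3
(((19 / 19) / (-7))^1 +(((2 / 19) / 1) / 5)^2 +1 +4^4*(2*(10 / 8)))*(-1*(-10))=80972356 / 12635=6408.58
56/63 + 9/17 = 217/153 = 1.42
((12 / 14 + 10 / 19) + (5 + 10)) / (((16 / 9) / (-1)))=-9.22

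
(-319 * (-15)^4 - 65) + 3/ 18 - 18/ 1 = -96896747/ 6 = -16149457.83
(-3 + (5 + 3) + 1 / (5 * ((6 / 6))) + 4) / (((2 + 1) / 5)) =46 / 3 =15.33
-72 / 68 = -18 / 17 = -1.06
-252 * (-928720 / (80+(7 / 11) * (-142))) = -22582560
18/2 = 9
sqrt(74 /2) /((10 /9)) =9 * sqrt(37) /10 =5.47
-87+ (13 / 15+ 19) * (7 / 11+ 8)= 2791 / 33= 84.58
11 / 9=1.22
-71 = -71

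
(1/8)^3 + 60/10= 3073/512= 6.00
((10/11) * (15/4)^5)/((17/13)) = 49359375/95744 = 515.53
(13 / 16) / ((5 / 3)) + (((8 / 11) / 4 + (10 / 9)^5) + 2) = 226706101 / 51963120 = 4.36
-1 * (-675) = 675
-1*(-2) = 2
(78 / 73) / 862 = 39 / 31463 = 0.00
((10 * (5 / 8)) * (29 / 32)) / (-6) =-725 / 768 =-0.94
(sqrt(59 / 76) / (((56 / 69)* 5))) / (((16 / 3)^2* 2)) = 0.00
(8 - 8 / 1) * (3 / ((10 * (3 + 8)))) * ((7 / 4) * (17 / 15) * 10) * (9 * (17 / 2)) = 0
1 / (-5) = -1 / 5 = -0.20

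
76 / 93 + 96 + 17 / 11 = 100625 / 1023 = 98.36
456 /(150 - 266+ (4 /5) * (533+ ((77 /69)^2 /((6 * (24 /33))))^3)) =1360576946025750528 /926202596174406367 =1.47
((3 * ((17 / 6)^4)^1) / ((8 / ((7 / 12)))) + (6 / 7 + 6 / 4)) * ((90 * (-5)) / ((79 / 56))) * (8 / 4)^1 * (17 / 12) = -2030147225 / 136512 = -14871.57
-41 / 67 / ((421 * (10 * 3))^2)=-41 / 10687632300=-0.00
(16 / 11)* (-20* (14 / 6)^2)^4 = 14757890560000 / 72171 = 204485050.23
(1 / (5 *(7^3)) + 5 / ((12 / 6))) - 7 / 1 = -4.50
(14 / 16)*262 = 917 / 4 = 229.25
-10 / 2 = -5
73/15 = 4.87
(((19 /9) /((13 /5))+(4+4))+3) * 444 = 204536 /39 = 5244.51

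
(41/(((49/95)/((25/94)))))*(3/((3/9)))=876375/4606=190.27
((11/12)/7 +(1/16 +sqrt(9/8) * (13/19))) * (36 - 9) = 24.82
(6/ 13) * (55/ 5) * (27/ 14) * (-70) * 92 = -819720/ 13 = -63055.38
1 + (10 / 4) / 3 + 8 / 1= 59 / 6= 9.83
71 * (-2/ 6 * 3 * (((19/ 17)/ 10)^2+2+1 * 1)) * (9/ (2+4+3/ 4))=-6181331/ 21675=-285.18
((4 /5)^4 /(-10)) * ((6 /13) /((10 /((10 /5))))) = -768 /203125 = -0.00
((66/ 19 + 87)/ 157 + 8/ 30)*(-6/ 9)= -75434/ 134235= -0.56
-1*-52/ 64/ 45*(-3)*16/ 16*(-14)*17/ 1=1547/ 120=12.89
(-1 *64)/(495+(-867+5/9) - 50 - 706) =576/10147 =0.06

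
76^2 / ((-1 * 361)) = -16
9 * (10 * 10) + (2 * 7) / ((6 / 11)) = 2777 / 3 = 925.67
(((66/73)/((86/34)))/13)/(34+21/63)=3366/4203121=0.00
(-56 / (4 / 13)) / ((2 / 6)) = -546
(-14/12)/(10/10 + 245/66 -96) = 77/6025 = 0.01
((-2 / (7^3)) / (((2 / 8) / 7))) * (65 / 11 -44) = 3352 / 539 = 6.22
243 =243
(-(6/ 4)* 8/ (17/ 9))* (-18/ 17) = 1944/ 289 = 6.73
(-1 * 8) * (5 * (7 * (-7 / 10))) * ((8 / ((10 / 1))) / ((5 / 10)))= 1568 / 5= 313.60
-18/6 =-3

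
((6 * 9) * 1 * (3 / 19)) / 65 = 162 / 1235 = 0.13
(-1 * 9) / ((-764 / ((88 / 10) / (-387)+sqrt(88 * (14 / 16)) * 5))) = -11 / 41065+45 * sqrt(77) / 764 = 0.52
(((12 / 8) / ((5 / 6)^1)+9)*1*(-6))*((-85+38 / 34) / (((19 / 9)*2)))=2079108 / 1615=1287.37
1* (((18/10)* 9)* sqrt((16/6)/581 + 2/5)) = 27* sqrt(30729090)/14525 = 10.30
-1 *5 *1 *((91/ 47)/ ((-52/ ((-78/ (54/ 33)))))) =-5005/ 564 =-8.87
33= 33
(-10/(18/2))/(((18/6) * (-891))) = 0.00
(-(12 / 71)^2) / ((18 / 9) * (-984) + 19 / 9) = 1296 / 89190413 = 0.00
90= 90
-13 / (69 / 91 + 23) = -1183 / 2162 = -0.55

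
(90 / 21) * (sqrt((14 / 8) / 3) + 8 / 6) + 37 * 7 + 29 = 5 * sqrt(21) / 7 + 2056 / 7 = 296.99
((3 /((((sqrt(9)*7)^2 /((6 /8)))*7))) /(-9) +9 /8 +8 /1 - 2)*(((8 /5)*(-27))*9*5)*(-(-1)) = -4750839 /343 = -13850.84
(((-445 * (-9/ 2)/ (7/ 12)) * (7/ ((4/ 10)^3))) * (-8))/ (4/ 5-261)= 15018750/ 1301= 11544.00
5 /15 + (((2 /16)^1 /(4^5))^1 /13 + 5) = 1703939 /319488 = 5.33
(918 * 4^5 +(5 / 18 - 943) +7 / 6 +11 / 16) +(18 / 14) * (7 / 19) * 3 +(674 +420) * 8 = 2593302697 / 2736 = 947844.55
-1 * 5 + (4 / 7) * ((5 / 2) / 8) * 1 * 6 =-55 / 14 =-3.93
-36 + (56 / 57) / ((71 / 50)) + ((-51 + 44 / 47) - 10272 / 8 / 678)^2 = 304135369558891 / 114152599887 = 2664.29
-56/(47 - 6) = -56/41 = -1.37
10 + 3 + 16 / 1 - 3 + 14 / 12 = 163 / 6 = 27.17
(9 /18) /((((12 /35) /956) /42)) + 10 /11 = 644115 /11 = 58555.91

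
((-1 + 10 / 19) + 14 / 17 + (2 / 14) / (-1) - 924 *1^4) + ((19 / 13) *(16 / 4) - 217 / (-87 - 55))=-3824953823 / 4173806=-916.42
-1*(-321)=321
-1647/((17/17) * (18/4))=-366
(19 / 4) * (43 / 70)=817 / 280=2.92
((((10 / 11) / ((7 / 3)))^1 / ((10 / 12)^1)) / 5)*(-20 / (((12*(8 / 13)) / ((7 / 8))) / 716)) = -6981 / 44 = -158.66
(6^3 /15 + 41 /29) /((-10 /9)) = -14.23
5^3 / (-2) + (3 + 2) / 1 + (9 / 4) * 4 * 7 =11 / 2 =5.50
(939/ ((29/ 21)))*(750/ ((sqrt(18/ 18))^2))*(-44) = -650727000/ 29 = -22438862.07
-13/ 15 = -0.87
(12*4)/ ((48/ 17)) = 17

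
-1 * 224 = -224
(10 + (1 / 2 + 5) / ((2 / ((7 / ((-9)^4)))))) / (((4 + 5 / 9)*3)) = 262517 / 358668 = 0.73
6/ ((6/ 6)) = 6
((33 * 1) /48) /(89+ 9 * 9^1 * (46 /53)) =583 /135088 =0.00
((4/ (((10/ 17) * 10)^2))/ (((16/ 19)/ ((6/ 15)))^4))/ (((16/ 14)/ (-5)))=-263639383/ 10240000000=-0.03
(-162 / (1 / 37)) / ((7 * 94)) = -2997 / 329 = -9.11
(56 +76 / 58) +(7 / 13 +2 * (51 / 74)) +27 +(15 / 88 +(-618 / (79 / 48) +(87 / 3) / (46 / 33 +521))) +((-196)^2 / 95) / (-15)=-316.00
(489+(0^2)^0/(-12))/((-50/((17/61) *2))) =-99739/18300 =-5.45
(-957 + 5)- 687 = -1639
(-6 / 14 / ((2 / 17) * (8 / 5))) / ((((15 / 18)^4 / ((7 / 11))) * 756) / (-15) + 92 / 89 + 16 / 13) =531063 / 8380708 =0.06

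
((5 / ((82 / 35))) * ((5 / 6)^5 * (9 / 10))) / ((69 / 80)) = 546875 / 611064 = 0.89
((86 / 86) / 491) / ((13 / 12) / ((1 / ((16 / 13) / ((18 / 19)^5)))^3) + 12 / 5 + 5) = 16701888635517926880 / 97954309026633465349837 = 0.00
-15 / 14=-1.07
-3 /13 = -0.23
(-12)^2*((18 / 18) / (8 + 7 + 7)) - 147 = -1545 / 11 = -140.45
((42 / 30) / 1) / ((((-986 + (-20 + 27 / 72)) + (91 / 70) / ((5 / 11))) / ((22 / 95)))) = -1232 / 3810507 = -0.00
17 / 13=1.31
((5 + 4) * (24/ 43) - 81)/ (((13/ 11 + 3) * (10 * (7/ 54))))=-970299/ 69230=-14.02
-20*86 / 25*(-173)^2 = -10295576 / 5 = -2059115.20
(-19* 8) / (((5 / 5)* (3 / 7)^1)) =-1064 / 3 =-354.67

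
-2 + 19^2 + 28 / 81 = 29107 / 81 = 359.35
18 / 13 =1.38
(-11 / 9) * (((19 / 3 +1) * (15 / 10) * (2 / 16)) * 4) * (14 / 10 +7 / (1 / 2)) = -9317 / 90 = -103.52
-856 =-856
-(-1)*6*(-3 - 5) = -48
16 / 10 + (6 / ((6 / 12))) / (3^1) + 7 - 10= 13 / 5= 2.60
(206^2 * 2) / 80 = 10609 / 10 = 1060.90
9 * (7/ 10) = 63/ 10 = 6.30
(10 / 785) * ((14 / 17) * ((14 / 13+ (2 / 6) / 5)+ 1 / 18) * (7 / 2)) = 68747 / 1561365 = 0.04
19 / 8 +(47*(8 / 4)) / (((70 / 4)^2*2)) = 24779 / 9800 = 2.53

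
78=78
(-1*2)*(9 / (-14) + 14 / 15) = -0.58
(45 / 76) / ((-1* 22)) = -45 / 1672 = -0.03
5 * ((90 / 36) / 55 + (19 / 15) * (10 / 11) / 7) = 1.05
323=323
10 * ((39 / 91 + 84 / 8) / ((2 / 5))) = 3825 / 14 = 273.21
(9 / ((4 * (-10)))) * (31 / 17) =-279 / 680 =-0.41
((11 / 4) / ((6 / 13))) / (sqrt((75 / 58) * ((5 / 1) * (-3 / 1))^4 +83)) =143 * sqrt(99818) / 1941288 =0.02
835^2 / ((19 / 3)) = 2091675 / 19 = 110088.16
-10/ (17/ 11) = -110/ 17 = -6.47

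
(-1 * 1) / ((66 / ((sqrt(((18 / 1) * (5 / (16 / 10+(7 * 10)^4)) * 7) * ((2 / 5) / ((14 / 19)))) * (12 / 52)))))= -3 * sqrt(1425593845) / 8583575572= -0.00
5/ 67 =0.07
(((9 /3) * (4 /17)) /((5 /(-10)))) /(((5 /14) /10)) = -672 /17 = -39.53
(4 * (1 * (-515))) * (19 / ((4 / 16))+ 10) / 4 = -44290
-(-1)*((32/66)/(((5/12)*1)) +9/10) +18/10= 85/22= 3.86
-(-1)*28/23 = 1.22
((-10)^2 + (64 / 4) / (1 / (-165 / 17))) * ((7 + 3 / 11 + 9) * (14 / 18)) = -1177820 / 1683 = -699.83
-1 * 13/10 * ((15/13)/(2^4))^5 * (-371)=56345625/59896758272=0.00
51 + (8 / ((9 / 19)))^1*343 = 5843.89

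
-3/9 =-1/3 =-0.33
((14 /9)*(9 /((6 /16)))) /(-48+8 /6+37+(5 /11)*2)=-4.26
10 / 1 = 10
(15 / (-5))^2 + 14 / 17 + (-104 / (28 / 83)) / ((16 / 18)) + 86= -119475 / 476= -251.00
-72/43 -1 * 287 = -12413/43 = -288.67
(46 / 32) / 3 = 23 / 48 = 0.48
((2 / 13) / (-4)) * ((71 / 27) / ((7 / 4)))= -142 / 2457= -0.06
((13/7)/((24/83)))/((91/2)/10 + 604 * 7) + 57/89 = 203134649/316425438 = 0.64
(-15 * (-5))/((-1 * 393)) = -25/131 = -0.19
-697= -697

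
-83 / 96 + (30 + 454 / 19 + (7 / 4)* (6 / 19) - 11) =77671 / 1824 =42.58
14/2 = 7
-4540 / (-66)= 2270 / 33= 68.79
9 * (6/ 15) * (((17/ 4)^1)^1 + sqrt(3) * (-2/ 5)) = 153/ 10 - 36 * sqrt(3)/ 25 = 12.81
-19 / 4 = -4.75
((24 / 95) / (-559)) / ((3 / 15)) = -24 / 10621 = -0.00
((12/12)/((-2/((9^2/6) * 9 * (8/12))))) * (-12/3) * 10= 1620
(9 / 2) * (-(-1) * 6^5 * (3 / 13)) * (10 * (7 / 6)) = 1224720 / 13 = 94209.23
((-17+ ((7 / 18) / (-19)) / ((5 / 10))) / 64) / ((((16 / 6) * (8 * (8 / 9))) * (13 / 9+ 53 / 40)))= -196695 / 38795264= -0.01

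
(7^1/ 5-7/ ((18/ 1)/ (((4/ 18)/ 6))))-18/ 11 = -6703/ 26730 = -0.25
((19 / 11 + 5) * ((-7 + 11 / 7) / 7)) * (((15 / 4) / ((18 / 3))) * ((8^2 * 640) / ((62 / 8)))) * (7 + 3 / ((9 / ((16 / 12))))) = -19292569600 / 150381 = -128291.27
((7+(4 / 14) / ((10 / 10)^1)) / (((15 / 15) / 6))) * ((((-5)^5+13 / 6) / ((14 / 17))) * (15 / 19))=-243674685 / 1862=-130867.18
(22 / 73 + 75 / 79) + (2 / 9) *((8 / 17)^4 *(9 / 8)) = 608342381 / 481665607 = 1.26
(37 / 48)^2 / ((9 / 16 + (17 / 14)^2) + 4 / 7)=67081 / 294480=0.23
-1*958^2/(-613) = 917764/613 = 1497.17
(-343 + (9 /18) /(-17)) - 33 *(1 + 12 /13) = -179669 /442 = -406.49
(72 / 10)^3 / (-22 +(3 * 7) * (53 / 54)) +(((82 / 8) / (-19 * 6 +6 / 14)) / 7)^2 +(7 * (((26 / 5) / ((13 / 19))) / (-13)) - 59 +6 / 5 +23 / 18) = -5412141321359 / 16432650000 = -329.35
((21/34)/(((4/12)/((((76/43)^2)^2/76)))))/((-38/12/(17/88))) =-0.01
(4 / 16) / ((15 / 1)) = 1 / 60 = 0.02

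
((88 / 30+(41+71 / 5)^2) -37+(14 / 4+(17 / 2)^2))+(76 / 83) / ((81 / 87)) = 692403299 / 224100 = 3089.71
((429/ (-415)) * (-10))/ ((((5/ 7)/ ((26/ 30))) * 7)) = 3718/ 2075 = 1.79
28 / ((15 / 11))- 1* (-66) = 1298 / 15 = 86.53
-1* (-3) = 3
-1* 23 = -23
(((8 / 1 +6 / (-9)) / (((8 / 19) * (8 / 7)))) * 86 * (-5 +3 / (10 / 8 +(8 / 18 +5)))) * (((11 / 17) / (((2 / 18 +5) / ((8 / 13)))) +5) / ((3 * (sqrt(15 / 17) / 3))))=-1781247386303 * sqrt(255) / 882002160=-32249.63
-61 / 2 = -30.50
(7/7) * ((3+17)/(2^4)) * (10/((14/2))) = 25/14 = 1.79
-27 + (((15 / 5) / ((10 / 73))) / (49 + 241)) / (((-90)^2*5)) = -1057049927 / 39150000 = -27.00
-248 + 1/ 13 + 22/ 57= -183425/ 741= -247.54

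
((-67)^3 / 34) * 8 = -1203052 / 17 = -70767.76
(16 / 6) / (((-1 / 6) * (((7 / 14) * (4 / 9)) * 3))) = -24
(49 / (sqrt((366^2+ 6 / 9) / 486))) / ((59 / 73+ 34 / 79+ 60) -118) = -1089963 *sqrt(200935) / 9396380815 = -0.05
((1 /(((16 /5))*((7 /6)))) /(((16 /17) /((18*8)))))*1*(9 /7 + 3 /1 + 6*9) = 117045 /49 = 2388.67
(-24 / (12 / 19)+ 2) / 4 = -9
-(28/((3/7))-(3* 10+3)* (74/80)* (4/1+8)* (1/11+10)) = 108929/30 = 3630.97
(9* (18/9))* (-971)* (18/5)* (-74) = 23280696/5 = 4656139.20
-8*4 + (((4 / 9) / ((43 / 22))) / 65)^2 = -20248761056 / 632774025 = -32.00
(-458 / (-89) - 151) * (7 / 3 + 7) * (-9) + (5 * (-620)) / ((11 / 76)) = -8973956 / 979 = -9166.45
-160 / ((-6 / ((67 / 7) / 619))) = 5360 / 12999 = 0.41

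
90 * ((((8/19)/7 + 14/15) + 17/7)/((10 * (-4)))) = -20481/2660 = -7.70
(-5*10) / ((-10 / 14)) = 70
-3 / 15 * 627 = -125.40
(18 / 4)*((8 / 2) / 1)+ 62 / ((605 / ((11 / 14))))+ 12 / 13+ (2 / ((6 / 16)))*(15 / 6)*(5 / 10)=385439 / 15015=25.67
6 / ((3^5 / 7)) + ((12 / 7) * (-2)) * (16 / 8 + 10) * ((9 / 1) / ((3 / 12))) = -839710 / 567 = -1480.97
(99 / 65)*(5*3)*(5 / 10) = 297 / 26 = 11.42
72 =72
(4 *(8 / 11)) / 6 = 16 / 33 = 0.48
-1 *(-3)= 3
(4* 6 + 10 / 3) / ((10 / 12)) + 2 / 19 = 3126 / 95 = 32.91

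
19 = 19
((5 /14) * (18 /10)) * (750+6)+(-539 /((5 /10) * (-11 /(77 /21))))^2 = 1166458 /9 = 129606.44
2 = 2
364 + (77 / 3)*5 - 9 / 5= 7358 / 15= 490.53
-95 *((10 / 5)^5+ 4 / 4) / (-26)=3135 / 26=120.58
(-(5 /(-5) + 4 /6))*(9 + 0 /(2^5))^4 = 2187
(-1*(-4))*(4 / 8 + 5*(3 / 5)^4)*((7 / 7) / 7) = 82 / 125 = 0.66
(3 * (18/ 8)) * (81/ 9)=243/ 4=60.75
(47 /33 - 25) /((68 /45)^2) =-262575 /25432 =-10.32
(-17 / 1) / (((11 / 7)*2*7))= -17 / 22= -0.77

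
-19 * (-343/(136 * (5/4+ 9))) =6517/1394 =4.68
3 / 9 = 0.33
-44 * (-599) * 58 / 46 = 764324 / 23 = 33231.48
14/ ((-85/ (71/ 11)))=-994/ 935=-1.06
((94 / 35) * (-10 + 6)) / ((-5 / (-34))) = -12784 / 175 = -73.05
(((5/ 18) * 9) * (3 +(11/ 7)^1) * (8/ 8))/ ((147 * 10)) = 8/ 1029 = 0.01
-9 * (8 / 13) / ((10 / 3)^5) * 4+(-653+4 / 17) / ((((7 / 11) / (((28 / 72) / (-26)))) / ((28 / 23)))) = 295835508 / 15884375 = 18.62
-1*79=-79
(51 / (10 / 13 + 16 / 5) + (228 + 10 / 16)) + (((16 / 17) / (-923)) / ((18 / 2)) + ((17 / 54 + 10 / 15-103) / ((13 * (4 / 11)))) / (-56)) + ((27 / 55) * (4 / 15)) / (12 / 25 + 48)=313288280559635 / 1295319415104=241.86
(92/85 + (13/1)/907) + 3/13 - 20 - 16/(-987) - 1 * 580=-592194404726/989205945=-598.66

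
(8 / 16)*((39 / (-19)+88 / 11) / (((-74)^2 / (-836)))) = -0.45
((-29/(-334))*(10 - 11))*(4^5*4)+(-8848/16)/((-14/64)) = 2172.36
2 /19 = 0.11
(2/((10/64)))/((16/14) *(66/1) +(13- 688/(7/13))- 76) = -448/44285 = -0.01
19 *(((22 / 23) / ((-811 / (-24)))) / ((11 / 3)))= 2736 / 18653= 0.15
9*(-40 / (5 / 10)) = -720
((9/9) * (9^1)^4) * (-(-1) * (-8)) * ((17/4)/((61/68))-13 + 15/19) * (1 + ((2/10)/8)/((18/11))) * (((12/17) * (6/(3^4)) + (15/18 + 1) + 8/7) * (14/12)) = 65229516027/46360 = 1407021.48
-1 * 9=-9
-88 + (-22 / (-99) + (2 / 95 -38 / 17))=-1308034 / 14535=-89.99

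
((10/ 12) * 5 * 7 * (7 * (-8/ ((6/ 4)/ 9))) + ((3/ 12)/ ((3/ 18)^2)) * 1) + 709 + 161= -8921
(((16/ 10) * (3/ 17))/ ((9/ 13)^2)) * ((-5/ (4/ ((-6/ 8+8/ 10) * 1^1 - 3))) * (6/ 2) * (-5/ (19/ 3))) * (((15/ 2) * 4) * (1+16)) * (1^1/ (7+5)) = -49855/ 228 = -218.66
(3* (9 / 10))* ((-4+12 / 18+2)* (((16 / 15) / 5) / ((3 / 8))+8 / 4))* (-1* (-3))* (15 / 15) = -3468 / 125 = -27.74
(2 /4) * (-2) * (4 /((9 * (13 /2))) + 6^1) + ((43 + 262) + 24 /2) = 36379 /117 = 310.93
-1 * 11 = -11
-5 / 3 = -1.67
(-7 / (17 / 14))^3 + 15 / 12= -3740203 / 19652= -190.32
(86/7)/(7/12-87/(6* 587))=605784/27545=21.99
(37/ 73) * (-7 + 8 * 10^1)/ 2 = 37/ 2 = 18.50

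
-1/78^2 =-1/6084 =-0.00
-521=-521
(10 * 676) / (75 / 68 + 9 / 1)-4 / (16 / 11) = 666.36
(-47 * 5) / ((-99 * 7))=235 / 693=0.34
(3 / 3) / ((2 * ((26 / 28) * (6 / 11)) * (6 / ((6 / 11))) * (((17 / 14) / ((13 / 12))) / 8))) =98 / 153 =0.64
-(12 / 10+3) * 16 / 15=-112 / 25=-4.48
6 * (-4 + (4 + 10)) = 60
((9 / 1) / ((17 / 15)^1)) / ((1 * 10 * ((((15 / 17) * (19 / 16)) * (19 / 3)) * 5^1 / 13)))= 2808 / 9025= 0.31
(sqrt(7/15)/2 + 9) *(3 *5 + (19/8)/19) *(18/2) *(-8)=-9801 -363 *sqrt(105)/10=-10172.96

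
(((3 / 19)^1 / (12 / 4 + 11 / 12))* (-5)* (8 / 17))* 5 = -7200 / 15181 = -0.47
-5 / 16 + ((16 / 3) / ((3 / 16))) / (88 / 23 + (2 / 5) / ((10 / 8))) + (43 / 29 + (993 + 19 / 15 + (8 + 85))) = 3407601887 / 3111120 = 1095.30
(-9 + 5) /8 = -1 /2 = -0.50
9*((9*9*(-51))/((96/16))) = -12393/2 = -6196.50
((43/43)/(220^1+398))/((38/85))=85/23484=0.00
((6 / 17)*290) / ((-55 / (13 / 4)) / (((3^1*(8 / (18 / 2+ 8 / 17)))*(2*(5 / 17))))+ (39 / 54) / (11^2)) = -19706544 / 2184619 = -9.02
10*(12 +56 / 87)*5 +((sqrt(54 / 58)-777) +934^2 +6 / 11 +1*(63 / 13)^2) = 3*sqrt(87) / 29 +141069217958 / 161733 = 872236.18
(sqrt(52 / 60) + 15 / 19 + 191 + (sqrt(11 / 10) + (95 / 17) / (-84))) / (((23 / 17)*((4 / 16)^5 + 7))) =17408*sqrt(195) / 2473305 + 8704*sqrt(110) / 824435 + 1331667712 / 65789913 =20.45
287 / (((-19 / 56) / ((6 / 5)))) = -96432 / 95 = -1015.07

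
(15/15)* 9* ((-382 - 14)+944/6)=-2148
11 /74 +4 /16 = 59 /148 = 0.40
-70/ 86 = -35/ 43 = -0.81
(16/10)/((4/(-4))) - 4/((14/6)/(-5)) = 244/35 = 6.97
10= 10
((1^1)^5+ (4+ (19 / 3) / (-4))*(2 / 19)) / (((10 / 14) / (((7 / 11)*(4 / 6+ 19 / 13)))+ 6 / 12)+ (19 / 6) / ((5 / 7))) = 2907905 / 12659054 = 0.23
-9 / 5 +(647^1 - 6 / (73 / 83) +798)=524278 / 365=1436.38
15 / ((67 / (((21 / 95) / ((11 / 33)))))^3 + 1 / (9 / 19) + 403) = 3750705 / 257967973943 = 0.00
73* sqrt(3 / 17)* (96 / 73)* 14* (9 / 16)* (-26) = -19656* sqrt(51) / 17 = -8257.17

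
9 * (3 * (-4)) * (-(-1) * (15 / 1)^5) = -82012500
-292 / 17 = -17.18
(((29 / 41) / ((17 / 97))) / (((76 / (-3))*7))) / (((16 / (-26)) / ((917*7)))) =100601319 / 423776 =237.39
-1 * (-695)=695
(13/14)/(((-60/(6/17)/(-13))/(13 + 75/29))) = 19097/17255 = 1.11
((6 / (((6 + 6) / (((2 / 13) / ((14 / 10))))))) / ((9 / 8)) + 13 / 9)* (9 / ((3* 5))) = 1223 / 1365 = 0.90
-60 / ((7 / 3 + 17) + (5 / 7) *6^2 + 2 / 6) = -1260 / 953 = -1.32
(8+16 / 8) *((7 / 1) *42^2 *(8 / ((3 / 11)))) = 3622080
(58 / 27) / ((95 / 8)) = 464 / 2565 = 0.18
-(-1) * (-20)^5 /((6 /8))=-12800000 /3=-4266666.67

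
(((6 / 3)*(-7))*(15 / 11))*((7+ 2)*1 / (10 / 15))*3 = -8505 / 11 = -773.18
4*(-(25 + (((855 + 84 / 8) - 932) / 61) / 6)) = -18167 / 183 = -99.27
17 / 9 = 1.89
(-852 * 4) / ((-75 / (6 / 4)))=1704 / 25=68.16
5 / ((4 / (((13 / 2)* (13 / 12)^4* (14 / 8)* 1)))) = 12995255 / 663552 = 19.58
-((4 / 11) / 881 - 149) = 1443955 / 9691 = 149.00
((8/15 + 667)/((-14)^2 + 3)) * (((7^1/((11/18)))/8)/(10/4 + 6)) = 12369/21890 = 0.57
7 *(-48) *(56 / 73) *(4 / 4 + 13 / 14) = -36288 / 73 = -497.10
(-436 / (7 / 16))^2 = 48664576 / 49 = 993154.61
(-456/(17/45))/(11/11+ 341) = -60/17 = -3.53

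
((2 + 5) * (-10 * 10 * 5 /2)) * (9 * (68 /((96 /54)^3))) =-97594875 /512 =-190614.99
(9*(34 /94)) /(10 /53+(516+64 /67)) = 60367 /9589974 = 0.01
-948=-948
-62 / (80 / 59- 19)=3658 / 1041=3.51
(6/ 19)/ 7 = 0.05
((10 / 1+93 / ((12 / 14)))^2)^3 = 177210755074809 / 64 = 2768918048043.89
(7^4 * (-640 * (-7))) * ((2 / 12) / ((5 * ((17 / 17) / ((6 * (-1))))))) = -2151296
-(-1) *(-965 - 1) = -966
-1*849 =-849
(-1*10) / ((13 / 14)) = -140 / 13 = -10.77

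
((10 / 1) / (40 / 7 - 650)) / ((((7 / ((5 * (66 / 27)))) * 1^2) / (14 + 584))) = -5980 / 369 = -16.21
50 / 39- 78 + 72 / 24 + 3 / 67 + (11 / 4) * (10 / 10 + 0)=-741289 / 10452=-70.92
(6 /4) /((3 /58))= 29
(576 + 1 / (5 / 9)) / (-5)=-2889 / 25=-115.56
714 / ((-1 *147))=-34 / 7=-4.86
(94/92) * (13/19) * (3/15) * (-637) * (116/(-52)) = 868231/4370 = 198.68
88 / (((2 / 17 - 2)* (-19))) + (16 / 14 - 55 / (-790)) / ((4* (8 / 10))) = 954683 / 336224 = 2.84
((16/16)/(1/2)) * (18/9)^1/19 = 4/19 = 0.21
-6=-6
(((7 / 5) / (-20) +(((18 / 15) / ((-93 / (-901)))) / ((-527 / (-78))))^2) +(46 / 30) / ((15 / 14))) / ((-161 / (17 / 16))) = -61068537113 / 2141091086400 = -0.03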